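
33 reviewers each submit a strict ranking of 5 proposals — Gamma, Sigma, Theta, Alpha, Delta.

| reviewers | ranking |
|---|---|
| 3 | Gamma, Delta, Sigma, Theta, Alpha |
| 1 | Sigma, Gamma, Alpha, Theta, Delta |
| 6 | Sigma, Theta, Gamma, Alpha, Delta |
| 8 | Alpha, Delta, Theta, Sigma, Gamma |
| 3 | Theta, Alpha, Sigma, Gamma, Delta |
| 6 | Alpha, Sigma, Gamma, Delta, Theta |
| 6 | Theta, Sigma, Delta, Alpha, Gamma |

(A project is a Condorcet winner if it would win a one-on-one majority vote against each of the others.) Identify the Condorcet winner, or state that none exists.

none

Check each pair by majority over 33 ballots:
Gamma vs Sigma: 3 to 30, Sigma.
Gamma vs Theta: Theta wins 23–10.
Gamma vs Alpha: Alpha, 23–10.
Gamma vs Delta: 3+1+6+3+6 = 19 for Gamma, 14 for Delta — Gamma by 19–14.
Sigma vs Theta: 3+1+6+6 = 16 for Sigma, 17 for Theta — Theta by 17–16.
Sigma vs Alpha: 3+1+6+6 = 16 for Sigma, 17 for Alpha — Alpha by 17–16.
Sigma vs Delta: Sigma, 22–11.
Theta vs Alpha: 3+6+3+6 = 18 for Theta, 15 for Alpha — Theta by 18–15.
Theta–Delta: Delta 17–16.
Alpha vs Delta: 1+6+8+3+6 = 24 for Alpha, 9 for Delta — Alpha by 24–9.
No project is unbeaten: Gamma loses to Sigma; Sigma loses to Theta; Theta loses to Delta; Alpha loses to Theta; Delta loses to Gamma. In particular Gamma beats Delta beats Theta beats Gamma is a majority cycle — no Condorcet winner exists.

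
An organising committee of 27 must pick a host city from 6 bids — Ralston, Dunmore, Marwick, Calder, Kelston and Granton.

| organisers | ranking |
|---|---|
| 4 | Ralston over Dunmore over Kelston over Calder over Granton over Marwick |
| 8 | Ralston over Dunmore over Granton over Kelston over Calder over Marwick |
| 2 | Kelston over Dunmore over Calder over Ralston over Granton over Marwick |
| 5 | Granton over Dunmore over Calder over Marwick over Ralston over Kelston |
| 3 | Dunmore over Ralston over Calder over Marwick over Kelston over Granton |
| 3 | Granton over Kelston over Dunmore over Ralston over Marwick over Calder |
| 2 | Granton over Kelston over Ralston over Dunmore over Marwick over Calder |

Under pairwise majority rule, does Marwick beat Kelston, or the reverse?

Kelston

Ballots ranking Marwick above Kelston: 5 + 3 = 8.
Ballots ranking Kelston above Marwick: 27 − 8 = 19.
Kelston wins the head-to-head 19–8.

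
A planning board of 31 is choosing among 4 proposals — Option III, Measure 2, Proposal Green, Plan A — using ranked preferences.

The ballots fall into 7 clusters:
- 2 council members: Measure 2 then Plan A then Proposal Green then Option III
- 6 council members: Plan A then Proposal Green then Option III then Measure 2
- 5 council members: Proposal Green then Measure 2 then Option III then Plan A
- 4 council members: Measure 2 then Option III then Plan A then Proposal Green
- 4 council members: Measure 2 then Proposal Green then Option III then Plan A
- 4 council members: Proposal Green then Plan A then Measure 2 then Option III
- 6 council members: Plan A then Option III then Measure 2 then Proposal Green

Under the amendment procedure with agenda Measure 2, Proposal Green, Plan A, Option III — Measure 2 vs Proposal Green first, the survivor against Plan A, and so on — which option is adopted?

Plan A

Round 1: Measure 2 vs Proposal Green — 16–15, Measure 2 advances.
Round 2: Measure 2 vs Plan A — 15–16, Plan A advances.
Round 3: Plan A vs Option III — 18–13, Plan A advances.
The agenda winner is Plan A.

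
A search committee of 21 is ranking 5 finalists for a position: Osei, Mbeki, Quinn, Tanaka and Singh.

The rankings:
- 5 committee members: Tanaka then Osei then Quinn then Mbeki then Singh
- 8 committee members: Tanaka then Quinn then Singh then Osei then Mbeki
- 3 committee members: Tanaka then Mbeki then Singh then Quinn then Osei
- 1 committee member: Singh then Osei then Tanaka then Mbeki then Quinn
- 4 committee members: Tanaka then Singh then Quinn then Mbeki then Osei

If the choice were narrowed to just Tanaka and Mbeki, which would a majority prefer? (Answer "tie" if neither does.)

Tanaka

Ballots ranking Tanaka above Mbeki: 5 + 8 + 3 + 1 + 4 = 21.
Ballots ranking Mbeki above Tanaka: 21 − 21 = 0.
Tanaka wins the head-to-head 21–0.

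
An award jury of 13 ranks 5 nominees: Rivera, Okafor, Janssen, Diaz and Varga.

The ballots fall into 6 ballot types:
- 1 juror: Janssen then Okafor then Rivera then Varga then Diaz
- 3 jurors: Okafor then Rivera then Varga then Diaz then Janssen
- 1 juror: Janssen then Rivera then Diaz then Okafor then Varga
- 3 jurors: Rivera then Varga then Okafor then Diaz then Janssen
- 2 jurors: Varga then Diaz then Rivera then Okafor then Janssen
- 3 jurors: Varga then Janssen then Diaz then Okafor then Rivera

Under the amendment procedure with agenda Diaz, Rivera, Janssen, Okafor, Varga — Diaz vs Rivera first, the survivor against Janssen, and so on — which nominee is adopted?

Varga

Round 1: Diaz vs Rivera — 5–8, Rivera advances.
Round 2: Rivera vs Janssen — 8–5, Rivera advances.
Round 3: Rivera vs Okafor — 6–7, Okafor advances.
Round 4: Okafor vs Varga — 5–8, Varga advances.
The agenda winner is Varga.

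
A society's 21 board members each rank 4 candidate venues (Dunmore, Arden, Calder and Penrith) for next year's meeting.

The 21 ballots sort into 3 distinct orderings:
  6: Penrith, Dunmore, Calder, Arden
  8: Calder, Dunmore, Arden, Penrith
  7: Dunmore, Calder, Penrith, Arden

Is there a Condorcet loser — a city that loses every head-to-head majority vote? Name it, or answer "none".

Pairwise majorities:
Dunmore vs Arden: Dunmore, 21–0.
Dunmore–Calder: Dunmore 13–8.
Dunmore vs Penrith: 15 to 6, Dunmore.
Arden vs Calder: 0 for Arden, 21 for Calder — Calder by 21–0.
Arden–Penrith: Penrith 13–8.
Calder vs Penrith: Calder, 15–6.
Arden is beaten in every head-to-head and is the Condorcet loser.

Arden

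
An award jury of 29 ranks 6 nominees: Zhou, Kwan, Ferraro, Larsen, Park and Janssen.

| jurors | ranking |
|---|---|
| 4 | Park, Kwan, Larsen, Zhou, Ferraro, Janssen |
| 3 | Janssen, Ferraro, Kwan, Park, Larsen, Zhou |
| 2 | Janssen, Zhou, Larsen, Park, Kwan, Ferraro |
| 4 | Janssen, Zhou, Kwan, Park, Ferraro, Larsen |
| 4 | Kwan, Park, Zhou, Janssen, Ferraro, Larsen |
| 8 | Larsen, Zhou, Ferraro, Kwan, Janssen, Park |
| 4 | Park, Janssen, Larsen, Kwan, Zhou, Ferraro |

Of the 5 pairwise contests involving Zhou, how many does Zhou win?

Zhou against each rival (29 jurors):
Zhou vs Kwan: 14 to 15, Kwan.
Zhou vs Ferraro: Zhou is ranked higher on 4+2+4+4+8+4 = 26 ballots, Ferraro on 3. Zhou wins 26–3.
Zhou vs Larsen: 10 to 19, Larsen.
Zhou vs Park: Zhou is ranked higher on 2+4+8 = 14 ballots, Park on 15. Park wins 15–14.
Zhou–Janssen: Zhou 16–13.
Zhou beats Ferraro, Janssen; loses to Kwan, Larsen, Park — 2 pairwise wins.

2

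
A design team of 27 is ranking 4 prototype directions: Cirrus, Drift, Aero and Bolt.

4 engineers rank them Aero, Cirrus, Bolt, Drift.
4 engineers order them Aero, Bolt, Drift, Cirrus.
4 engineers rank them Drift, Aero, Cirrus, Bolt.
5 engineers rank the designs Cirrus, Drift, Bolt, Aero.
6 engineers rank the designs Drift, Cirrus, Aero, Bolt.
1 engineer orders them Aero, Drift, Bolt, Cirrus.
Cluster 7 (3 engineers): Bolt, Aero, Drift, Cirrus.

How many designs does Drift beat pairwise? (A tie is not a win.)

Drift against each rival (27 engineers):
Drift–Cirrus: Drift 18–9.
Drift vs Aero: Drift wins 15–12.
Drift vs Bolt: Drift, 16–11.
Drift beats Cirrus, Aero, Bolt — 3 pairwise wins.

3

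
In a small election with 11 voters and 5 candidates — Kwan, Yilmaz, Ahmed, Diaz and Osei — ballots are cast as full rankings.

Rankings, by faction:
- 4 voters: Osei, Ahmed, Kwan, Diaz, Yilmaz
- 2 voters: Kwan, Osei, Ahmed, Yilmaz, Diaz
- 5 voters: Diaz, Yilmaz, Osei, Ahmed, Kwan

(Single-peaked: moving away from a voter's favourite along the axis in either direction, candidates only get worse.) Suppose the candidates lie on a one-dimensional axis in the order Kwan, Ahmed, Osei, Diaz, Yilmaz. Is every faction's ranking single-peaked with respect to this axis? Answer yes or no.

Axis positions: Kwan=1, Ahmed=2, Osei=3, Diaz=4, Yilmaz=5.
Faction 1 (peak Osei at position 3): ranking walks positions 3-2-1-4-5, expanding outward from the peak — single-peaked.
Faction 2: ranking walks positions 1-3-2-5-4; Osei is ranked above Ahmed even though Ahmed lies between Osei and the peak Kwan on the axis — preferences dip and rise again. Not single-peaked.
Faction 3 (peak Diaz at position 4): ranking walks positions 4-5-3-2-1, expanding outward from the peak — single-peaked.
Faction 2 violates single-peakedness, so the profile is not single-peaked on this axis.

no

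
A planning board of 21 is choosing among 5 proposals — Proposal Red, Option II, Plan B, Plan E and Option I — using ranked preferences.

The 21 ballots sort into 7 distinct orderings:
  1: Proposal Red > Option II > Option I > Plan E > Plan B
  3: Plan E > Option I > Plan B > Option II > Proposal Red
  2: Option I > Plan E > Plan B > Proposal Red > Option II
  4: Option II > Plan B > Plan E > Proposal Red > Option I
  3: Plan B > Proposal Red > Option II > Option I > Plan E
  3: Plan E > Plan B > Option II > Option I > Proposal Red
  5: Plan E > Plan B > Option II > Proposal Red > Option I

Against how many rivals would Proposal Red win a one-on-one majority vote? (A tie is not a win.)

Proposal Red against each rival (21 council members):
Proposal Red vs Option II: Proposal Red preferred on 1+2+3 = 6 ballots; Option II wins 15–6.
Proposal Red vs Plan B: 1 for Proposal Red, 20 for Plan B — Plan B by 20–1.
Proposal Red vs Plan E: Proposal Red preferred on 1+3 = 4 ballots; Plan E wins 17–4.
Proposal Red–Option I: Proposal Red 13–8.
Proposal Red beats Option I; loses to Option II, Plan B, Plan E — 1 pairwise win.

1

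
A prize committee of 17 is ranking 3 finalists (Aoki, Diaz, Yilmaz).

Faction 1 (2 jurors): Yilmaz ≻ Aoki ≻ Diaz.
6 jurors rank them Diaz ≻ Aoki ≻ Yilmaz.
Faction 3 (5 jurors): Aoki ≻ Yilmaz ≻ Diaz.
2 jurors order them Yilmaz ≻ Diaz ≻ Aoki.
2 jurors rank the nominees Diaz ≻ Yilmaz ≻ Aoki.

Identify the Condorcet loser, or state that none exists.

Head-to-head results (17 jurors):
Aoki vs Diaz: Aoki preferred on 2+5 = 7 ballots; Diaz wins 10–7.
Aoki vs Yilmaz: 11 to 6, Aoki.
Diaz vs Yilmaz: Yilmaz wins 9–8.
No nominee is winless: Aoki beats Yilmaz; Diaz beats Aoki; Yilmaz beats Diaz. There is no Condorcet loser.

none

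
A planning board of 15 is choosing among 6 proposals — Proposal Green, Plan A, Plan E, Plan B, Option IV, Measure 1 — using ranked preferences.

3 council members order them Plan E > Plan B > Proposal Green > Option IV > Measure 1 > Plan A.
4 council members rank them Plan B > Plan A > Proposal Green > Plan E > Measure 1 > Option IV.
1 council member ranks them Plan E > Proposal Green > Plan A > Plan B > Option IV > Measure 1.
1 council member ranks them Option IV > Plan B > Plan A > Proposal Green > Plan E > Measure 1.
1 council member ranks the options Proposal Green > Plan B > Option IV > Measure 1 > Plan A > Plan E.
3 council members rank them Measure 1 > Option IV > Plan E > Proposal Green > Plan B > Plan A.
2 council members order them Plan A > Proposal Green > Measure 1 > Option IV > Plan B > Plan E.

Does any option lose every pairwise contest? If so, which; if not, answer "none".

none

Pairwise majorities:
Proposal Green vs Plan A: 8 to 7, Proposal Green.
Proposal Green vs Plan E: Proposal Green preferred on 4+1+1+2 = 8 ballots; Proposal Green wins 8–7.
Proposal Green vs Plan B: Plan B wins 8–7.
Proposal Green vs Option IV: Proposal Green wins 11–4.
Proposal Green vs Measure 1: 3+4+1+1+1+2 = 12 for Proposal Green, 3 for Measure 1 — Proposal Green by 12–3.
Plan A vs Plan E: Plan A, 8–7.
Plan A vs Plan B: Plan A preferred on 1+2 = 3 ballots; Plan B wins 12–3.
Plan A vs Option IV: Option IV wins 8–7.
Plan A vs Measure 1: Plan A wins 8–7.
Plan E vs Plan B: Plan B, 8–7.
Plan E vs Option IV: 3+4+1 = 8 for Plan E, 7 for Option IV — Plan E by 8–7.
Plan E–Measure 1: Plan E 9–6.
Plan B vs Option IV: 3+4+1+1 = 9 for Plan B, 6 for Option IV — Plan B by 9–6.
Plan B vs Measure 1: 3+4+1+1+1 = 10 for Plan B, 5 for Measure 1 — Plan B by 10–5.
Option IV–Measure 1: Measure 1 9–6.
Each option has at least one pairwise win (Proposal Green beats Plan A; Plan A beats Plan E; Plan E beats Option IV; Plan B beats Proposal Green; Option IV beats Plan A; Measure 1 beats Option IV) — no Condorcet loser.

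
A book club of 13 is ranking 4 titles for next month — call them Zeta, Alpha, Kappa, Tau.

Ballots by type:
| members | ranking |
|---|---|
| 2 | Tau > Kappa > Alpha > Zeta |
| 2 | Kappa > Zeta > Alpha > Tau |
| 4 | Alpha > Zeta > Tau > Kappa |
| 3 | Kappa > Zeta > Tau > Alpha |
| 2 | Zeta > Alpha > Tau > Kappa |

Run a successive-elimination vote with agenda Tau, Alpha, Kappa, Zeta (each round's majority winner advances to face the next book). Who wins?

Kappa

Round 1: Tau vs Alpha — 5–8, Alpha advances.
Round 2: Alpha vs Kappa — 6–7, Kappa advances.
Round 3: Kappa vs Zeta — 7–6, Kappa advances.
Kappa survives the agenda.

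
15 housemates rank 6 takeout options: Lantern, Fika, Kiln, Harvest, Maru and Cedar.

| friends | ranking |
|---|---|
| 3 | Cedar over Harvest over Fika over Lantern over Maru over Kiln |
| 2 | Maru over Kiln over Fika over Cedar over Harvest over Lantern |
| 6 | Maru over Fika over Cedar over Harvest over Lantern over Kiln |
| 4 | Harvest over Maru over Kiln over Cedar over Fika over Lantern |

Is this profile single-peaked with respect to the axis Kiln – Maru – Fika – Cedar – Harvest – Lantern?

Axis positions: Kiln=1, Maru=2, Fika=3, Cedar=4, Harvest=5, Lantern=6.
Type 1 (peak Cedar at position 4): ranking walks positions 4-5-3-6-2-1, expanding outward from the peak — single-peaked.
Type 2 (peak Maru at position 2): ranking walks positions 2-1-3-4-5-6, expanding outward from the peak — single-peaked.
Type 3 (peak Maru at position 2): ranking walks positions 2-3-4-5-6-1, expanding outward from the peak — single-peaked.
Type 4: ranking walks positions 5-2-1-4-3-6; Maru is ranked above Cedar even though Cedar lies between Maru and the peak Harvest on the axis — preferences dip and rise again. Not single-peaked.
Type 4 violates single-peakedness, so the profile is not single-peaked on this axis.

no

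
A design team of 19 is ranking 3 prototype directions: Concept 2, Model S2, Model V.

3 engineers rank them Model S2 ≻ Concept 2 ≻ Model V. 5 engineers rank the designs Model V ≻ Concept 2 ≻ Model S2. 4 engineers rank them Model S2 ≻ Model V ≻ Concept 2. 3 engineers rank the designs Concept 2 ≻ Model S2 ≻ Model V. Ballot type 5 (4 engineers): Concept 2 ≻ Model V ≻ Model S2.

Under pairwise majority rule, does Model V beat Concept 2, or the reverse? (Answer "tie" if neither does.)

Concept 2

Ballots ranking Model V above Concept 2: 5 + 4 = 9.
Ballots ranking Concept 2 above Model V: 19 − 9 = 10.
Concept 2 wins the head-to-head 10–9.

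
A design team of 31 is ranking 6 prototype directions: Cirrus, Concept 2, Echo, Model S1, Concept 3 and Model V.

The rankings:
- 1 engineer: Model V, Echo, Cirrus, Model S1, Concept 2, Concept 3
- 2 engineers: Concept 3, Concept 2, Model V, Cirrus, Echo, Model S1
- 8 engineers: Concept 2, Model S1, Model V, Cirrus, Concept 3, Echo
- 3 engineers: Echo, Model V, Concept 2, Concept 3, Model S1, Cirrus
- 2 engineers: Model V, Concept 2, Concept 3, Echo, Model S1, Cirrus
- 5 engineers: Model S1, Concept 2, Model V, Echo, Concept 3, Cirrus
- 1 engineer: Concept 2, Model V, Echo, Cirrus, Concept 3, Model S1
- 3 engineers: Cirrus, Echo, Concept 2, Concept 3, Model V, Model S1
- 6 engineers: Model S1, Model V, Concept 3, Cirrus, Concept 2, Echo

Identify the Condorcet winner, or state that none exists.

Pairwise majorities:
Cirrus vs Concept 2: Concept 2, 21–10.
Cirrus vs Echo: Cirrus, 19–12.
Cirrus–Model S1: Model S1 24–7.
Cirrus–Concept 3: Concept 3 18–13.
Cirrus vs Model V: Model V wins 28–3.
Concept 2 vs Echo: Concept 2 wins 24–7.
Concept 2 vs Model S1: Concept 2 wins 19–12.
Concept 2 vs Concept 3: Concept 2, 23–8.
Concept 2–Model V: Concept 2 19–12.
Echo vs Model S1: Model S1, 19–12.
Echo–Concept 3: Concept 3 18–13.
Echo vs Model V: Model V, 25–6.
Model S1 vs Concept 3: Model S1 wins 20–11.
Model S1 vs Model V: Model S1, 19–12.
Concept 3 vs Model V: Model V wins 26–5.
Concept 2 wins every pairwise contest, so Concept 2 is the Condorcet winner.

Concept 2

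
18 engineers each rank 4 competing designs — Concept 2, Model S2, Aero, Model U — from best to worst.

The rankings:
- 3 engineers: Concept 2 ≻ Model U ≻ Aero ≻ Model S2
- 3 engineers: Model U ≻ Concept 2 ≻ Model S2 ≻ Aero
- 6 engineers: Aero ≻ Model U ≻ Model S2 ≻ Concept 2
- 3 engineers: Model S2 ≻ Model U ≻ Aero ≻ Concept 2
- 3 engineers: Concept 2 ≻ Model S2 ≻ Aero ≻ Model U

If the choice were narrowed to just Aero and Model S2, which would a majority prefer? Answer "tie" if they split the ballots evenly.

tie

Ballots ranking Aero above Model S2: 3 + 6 = 9.
Ballots ranking Model S2 above Aero: 18 − 9 = 9.
9–9: the pair ties.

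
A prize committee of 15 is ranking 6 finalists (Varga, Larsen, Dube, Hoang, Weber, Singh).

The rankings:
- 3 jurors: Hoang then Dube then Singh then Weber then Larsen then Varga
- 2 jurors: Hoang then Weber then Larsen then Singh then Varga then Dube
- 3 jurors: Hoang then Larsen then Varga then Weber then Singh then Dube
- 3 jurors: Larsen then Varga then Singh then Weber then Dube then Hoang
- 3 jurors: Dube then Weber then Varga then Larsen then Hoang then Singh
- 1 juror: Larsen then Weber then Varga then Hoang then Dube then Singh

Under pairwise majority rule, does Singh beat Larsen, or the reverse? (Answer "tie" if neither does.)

Ballots ranking Singh above Larsen: 3.
Ballots ranking Larsen above Singh: 15 − 3 = 12.
Larsen wins the head-to-head 12–3.

Larsen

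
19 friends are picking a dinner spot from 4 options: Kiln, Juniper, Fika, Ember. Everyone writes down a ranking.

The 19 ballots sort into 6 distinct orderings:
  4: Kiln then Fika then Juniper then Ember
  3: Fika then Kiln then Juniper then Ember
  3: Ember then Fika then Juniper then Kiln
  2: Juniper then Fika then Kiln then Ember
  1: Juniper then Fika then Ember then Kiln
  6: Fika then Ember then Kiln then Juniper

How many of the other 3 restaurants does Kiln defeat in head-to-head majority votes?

1

Kiln against each rival (19 friends):
Kiln vs Juniper: 4+3+6 = 13 for Kiln, 6 for Juniper — Kiln by 13–6.
Kiln vs Fika: Fika wins 15–4.
Kiln–Ember: Ember 10–9.
Kiln beats Juniper; loses to Fika, Ember — 1 pairwise win.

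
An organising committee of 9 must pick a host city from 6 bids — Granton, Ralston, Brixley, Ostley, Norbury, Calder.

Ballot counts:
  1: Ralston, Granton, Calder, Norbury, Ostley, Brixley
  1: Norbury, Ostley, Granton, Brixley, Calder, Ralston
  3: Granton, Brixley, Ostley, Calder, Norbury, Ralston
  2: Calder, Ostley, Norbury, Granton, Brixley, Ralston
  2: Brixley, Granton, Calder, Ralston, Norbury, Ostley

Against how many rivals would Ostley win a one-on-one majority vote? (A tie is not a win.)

Ostley against each rival (9 organisers):
Ostley vs Granton: 3 to 6, Granton.
Ostley–Ralston: Ostley 6–3.
Ostley vs Brixley: 1+1+2 = 4 for Ostley, 5 for Brixley — Brixley by 5–4.
Ostley vs Norbury: 5 to 4, Ostley.
Ostley vs Calder: Calder wins 5–4.
Ostley beats Ralston, Norbury; loses to Granton, Brixley, Calder — 2 pairwise wins.

2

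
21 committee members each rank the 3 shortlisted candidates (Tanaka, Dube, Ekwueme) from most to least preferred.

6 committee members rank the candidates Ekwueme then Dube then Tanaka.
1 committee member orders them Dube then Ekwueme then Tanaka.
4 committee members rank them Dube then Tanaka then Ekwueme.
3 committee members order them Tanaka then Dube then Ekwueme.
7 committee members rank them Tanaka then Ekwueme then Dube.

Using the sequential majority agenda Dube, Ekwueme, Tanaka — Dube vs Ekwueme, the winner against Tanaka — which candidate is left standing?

Round 1: Dube vs Ekwueme — 8–13, Ekwueme advances.
Round 2: Ekwueme vs Tanaka — 7–14, Tanaka advances.
The agenda winner is Tanaka.

Tanaka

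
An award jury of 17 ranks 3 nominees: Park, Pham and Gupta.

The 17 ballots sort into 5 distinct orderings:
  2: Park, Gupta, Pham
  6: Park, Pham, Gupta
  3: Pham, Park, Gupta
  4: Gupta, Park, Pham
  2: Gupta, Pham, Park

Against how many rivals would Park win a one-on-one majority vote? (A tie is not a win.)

2

Park against each rival (17 jurors):
Park vs Pham: Park is ranked higher on 2+6+4 = 12 ballots, Pham on 5. Park wins 12–5.
Park vs Gupta: Park is ranked higher on 2+6+3 = 11 ballots, Gupta on 6. Park wins 11–6.
Park beats Pham, Gupta — 2 pairwise wins.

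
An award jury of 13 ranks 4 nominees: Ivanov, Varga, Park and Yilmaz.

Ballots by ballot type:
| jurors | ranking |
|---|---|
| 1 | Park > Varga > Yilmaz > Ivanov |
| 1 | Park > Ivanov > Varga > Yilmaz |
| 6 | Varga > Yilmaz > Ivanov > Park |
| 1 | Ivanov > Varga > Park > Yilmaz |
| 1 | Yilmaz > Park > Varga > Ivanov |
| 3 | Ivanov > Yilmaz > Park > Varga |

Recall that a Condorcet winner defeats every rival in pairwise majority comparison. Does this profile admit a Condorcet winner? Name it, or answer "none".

Pairwise majorities:
Ivanov vs Varga: Ivanov preferred on 1+1+3 = 5 ballots; Varga wins 8–5.
Ivanov vs Park: Ivanov is ranked higher on 6+1+3 = 10 ballots, Park on 3. Ivanov wins 10–3.
Ivanov–Yilmaz: Yilmaz 8–5.
Varga vs Park: Varga wins 7–6.
Varga vs Yilmaz: 9 to 4, Varga.
Park vs Yilmaz: Yilmaz wins 10–3.
Varga defeats every rival head-to-head and is the Condorcet winner.

Varga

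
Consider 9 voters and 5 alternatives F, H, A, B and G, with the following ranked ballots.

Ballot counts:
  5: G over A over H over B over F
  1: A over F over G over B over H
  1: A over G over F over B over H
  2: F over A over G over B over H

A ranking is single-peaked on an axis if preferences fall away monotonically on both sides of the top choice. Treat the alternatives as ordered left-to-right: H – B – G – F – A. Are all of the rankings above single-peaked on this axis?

no

Axis positions: H=1, B=2, G=3, F=4, A=5.
Type 1: ranking walks positions 3-5-1-2-4; A is ranked above F even though F lies between A and the peak G on the axis — preferences dip and rise again. Not single-peaked.
Type 2 (peak A at position 5): ranking walks positions 5-4-3-2-1, expanding outward from the peak — single-peaked.
Type 3: ranking walks positions 5-3-4-2-1; G is ranked above F even though F lies between G and the peak A on the axis — preferences dip and rise again. Not single-peaked.
Type 4 (peak F at position 4): ranking walks positions 4-5-3-2-1, expanding outward from the peak — single-peaked.
Type 1 violates single-peakedness, so the profile is not single-peaked on this axis.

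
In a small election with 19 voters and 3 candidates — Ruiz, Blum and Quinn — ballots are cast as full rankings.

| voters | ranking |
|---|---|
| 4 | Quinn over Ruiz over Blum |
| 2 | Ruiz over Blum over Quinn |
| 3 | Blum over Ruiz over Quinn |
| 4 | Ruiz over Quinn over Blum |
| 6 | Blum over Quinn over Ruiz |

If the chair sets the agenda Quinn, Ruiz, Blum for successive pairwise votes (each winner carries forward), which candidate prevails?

Blum

Round 1: Quinn vs Ruiz — 10–9, Quinn advances.
Round 2: Quinn vs Blum — 8–11, Blum advances.
The agenda winner is Blum.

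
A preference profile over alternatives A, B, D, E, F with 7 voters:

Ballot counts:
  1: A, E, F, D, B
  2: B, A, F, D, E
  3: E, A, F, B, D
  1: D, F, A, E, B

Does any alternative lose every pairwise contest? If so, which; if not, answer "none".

Head-to-head results (7 voters):
A vs B: A wins 5–2.
A vs D: A, 6–1.
A vs E: 4 to 3, A.
A vs F: A wins 6–1.
B vs D: B preferred on 2+3 = 5 ballots; B wins 5–2.
B vs E: E, 5–2.
B vs F: F wins 5–2.
D vs E: E wins 4–3.
D vs F: D is ranked higher on 1 ballot, F on 6. F wins 6–1.
E–F: E 4–3.
D is beaten in every head-to-head and is the Condorcet loser.

D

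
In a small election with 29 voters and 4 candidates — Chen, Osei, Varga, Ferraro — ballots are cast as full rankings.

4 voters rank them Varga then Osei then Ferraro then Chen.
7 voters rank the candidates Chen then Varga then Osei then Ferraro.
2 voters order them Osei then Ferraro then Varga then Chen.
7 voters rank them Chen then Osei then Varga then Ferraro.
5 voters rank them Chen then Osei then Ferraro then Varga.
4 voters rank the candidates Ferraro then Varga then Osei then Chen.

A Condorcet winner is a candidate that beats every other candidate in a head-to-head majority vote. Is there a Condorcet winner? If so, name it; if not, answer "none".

Check each pair by majority over 29 ballots:
Chen–Osei: Chen 19–10.
Chen vs Varga: Chen, 19–10.
Chen–Ferraro: Chen 19–10.
Osei–Varga: Varga 15–14.
Osei vs Ferraro: Osei wins 25–4.
Varga vs Ferraro: Varga wins 18–11.
Only Chen has no losses; Chen is the Condorcet winner.

Chen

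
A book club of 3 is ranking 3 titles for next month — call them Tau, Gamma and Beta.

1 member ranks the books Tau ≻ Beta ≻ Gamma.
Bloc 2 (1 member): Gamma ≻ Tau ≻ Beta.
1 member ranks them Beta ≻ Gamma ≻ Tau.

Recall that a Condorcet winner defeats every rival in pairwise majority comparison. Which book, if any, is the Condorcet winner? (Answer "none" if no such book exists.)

none

Check each pair by majority over 3 ballots:
Tau vs Gamma: 1 for Tau, 2 for Gamma — Gamma by 2–1.
Tau vs Beta: 1+1 = 2 for Tau, 1 for Beta — Tau by 2–1.
Gamma vs Beta: 1 for Gamma, 2 for Beta — Beta by 2–1.
Every book loses at least once (Tau loses to Gamma; Gamma loses to Beta; Beta loses to Tau). The majority relation contains the cycle Tau > Beta > Gamma > Tau, so there is no Condorcet winner.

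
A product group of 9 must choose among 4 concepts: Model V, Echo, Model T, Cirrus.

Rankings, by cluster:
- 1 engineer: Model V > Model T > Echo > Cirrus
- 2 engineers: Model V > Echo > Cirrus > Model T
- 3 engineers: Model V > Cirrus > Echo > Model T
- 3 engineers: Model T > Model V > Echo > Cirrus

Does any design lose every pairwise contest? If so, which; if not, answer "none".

Pairwise majorities:
Model V vs Echo: Model V preferred on 1+2+3+3 = 9 ballots; Model V wins 9–0.
Model V vs Model T: Model V is ranked higher on 1+2+3 = 6 ballots, Model T on 3. Model V wins 6–3.
Model V–Cirrus: Model V 9–0.
Echo vs Model T: 5 to 4, Echo.
Echo vs Cirrus: 1+2+3 = 6 for Echo, 3 for Cirrus — Echo by 6–3.
Model T vs Cirrus: Cirrus, 5–4.
Only Model T has no wins; Model T is the Condorcet loser.

Model T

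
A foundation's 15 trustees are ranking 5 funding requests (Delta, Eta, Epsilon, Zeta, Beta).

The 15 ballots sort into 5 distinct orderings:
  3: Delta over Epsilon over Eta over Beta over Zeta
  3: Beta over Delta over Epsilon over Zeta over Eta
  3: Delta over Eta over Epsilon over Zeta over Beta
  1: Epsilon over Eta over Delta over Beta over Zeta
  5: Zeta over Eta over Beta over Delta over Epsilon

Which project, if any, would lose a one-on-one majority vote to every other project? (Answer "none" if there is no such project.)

Pairwise majorities:
Delta vs Eta: Delta is ranked higher on 3+3+3 = 9 ballots, Eta on 6. Delta wins 9–6.
Delta–Epsilon: Delta 14–1.
Delta vs Zeta: Delta, 10–5.
Delta–Beta: Beta 8–7.
Eta–Epsilon: Eta 8–7.
Eta vs Zeta: Eta is ranked higher on 3+3+1 = 7 ballots, Zeta on 8. Zeta wins 8–7.
Eta vs Beta: Eta wins 12–3.
Epsilon vs Zeta: 3+3+3+1 = 10 for Epsilon, 5 for Zeta — Epsilon by 10–5.
Epsilon vs Beta: Epsilon preferred on 3+3+1 = 7 ballots; Beta wins 8–7.
Zeta vs Beta: Zeta wins 8–7.
Every project wins at least one matchup (Delta beats Eta; Eta beats Epsilon; Epsilon beats Zeta; Zeta beats Eta; Beta beats Delta), so there is no Condorcet loser.

none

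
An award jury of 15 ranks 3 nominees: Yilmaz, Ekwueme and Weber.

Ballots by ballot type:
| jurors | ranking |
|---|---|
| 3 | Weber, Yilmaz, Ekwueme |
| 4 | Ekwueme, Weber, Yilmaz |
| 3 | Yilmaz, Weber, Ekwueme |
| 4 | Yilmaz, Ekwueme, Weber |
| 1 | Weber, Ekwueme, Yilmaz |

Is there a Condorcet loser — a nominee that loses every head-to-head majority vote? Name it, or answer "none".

Head-to-head results (15 jurors):
Yilmaz–Ekwueme: Yilmaz 10–5.
Yilmaz–Weber: Weber 8–7.
Ekwueme–Weber: Ekwueme 8–7.
Each nominee has at least one pairwise win (Yilmaz beats Ekwueme; Ekwueme beats Weber; Weber beats Yilmaz) — no Condorcet loser.

none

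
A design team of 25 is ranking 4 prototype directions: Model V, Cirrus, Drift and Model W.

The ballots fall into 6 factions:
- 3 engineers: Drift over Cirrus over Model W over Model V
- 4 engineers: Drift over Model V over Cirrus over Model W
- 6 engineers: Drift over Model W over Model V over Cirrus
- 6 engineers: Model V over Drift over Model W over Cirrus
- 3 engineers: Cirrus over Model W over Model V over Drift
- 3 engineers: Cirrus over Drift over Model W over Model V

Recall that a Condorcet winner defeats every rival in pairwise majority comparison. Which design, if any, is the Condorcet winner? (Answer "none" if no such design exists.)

Check each pair by majority over 25 ballots:
Model V vs Cirrus: 16 to 9, Model V.
Model V vs Drift: Model V preferred on 6+3 = 9 ballots; Drift wins 16–9.
Model V vs Model W: 4+6 = 10 for Model V, 15 for Model W — Model W by 15–10.
Cirrus vs Drift: 6 to 19, Drift.
Cirrus vs Model W: 13 to 12, Cirrus.
Drift vs Model W: 22 to 3, Drift.
Drift defeats every rival head-to-head and is the Condorcet winner.

Drift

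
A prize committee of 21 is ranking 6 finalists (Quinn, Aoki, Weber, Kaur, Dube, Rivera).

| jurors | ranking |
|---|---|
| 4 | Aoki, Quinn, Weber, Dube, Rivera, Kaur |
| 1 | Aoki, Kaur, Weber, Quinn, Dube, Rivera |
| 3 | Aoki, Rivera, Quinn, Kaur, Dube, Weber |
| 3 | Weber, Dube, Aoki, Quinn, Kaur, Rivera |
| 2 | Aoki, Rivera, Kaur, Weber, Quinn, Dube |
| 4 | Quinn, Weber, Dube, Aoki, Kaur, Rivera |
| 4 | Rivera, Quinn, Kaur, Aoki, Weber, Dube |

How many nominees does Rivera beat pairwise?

1

Rivera against each rival (21 jurors):
Rivera vs Quinn: Rivera preferred on 3+2+4 = 9 ballots; Quinn wins 12–9.
Rivera vs Aoki: Aoki, 17–4.
Rivera–Weber: Weber 12–9.
Rivera vs Kaur: Rivera is ranked higher on 4+3+2+4 = 13 ballots, Kaur on 8. Rivera wins 13–8.
Rivera vs Dube: 9 to 12, Dube.
Rivera beats Kaur; loses to Quinn, Aoki, Weber, Dube — 1 pairwise win.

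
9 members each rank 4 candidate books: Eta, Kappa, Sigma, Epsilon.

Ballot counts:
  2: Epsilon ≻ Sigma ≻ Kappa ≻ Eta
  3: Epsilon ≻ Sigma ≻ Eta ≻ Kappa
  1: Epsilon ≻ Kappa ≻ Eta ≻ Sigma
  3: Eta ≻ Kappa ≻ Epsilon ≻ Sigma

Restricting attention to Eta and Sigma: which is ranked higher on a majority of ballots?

Ballots ranking Eta above Sigma: 1 + 3 = 4.
Ballots ranking Sigma above Eta: 9 − 4 = 5.
Sigma wins the head-to-head 5–4.

Sigma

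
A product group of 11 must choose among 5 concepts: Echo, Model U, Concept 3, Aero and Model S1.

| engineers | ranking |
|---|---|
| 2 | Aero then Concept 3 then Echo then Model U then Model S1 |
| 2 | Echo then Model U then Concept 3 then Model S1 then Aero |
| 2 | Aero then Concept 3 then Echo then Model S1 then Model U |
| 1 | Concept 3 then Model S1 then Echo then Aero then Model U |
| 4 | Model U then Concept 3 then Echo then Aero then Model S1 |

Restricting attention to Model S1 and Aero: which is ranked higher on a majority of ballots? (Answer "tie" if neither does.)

Ballots ranking Model S1 above Aero: 2 + 1 = 3.
Ballots ranking Aero above Model S1: 11 − 3 = 8.
Aero wins the head-to-head 8–3.

Aero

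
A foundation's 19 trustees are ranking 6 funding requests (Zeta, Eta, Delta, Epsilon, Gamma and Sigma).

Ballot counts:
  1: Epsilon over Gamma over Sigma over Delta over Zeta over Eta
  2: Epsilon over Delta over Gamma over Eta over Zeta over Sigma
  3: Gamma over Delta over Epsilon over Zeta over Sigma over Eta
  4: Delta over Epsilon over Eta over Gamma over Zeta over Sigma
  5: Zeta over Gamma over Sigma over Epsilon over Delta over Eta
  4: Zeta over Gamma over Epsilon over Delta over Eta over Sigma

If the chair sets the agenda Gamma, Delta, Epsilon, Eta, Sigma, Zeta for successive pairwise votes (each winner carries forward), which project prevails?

Gamma

Round 1: Gamma vs Delta — 13–6, Gamma advances.
Round 2: Gamma vs Epsilon — 12–7, Gamma advances.
Round 3: Gamma vs Eta — 15–4, Gamma advances.
Round 4: Gamma vs Sigma — 19–0, Gamma advances.
Round 5: Gamma vs Zeta — 10–9, Gamma advances.
The agenda winner is Gamma.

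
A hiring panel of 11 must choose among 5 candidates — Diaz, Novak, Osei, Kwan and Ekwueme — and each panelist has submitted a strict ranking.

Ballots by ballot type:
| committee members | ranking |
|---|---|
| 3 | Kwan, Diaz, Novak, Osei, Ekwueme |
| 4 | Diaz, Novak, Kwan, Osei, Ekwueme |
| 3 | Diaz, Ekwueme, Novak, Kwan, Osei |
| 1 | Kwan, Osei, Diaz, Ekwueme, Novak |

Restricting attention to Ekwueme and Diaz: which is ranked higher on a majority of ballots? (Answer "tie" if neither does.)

No ballot ranks Ekwueme above Diaz: 0.
Ballots ranking Diaz above Ekwueme: 11 − 0 = 11.
Diaz wins the head-to-head 11–0.

Diaz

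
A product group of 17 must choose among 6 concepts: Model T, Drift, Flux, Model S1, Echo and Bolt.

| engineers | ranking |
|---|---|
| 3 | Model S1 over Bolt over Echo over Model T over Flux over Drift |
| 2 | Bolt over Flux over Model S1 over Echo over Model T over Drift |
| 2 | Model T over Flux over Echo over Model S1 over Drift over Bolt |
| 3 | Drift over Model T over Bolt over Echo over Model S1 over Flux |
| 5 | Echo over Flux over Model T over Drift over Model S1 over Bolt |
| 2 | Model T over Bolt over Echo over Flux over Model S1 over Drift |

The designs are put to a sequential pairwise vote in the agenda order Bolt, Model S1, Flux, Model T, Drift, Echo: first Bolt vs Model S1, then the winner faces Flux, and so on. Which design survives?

Echo

Round 1: Bolt vs Model S1 — 7–10, Model S1 advances.
Round 2: Model S1 vs Flux — 6–11, Flux advances.
Round 3: Flux vs Model T — 7–10, Model T advances.
Round 4: Model T vs Drift — 14–3, Model T advances.
Round 5: Model T vs Echo — 7–10, Echo advances.
Echo survives the agenda.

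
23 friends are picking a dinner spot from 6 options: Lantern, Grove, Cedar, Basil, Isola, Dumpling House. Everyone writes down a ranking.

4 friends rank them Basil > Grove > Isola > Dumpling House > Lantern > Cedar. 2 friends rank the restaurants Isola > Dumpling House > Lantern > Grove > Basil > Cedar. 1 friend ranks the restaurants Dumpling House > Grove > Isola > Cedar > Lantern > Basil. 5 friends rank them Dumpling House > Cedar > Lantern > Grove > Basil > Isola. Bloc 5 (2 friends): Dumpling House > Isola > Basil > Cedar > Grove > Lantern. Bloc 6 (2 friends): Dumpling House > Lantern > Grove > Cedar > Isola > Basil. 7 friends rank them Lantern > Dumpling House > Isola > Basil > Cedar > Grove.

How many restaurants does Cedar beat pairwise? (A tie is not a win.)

1

Cedar against each rival (23 friends):
Cedar vs Lantern: Cedar preferred on 1+5+2 = 8 ballots; Lantern wins 15–8.
Cedar–Grove: Cedar 14–9.
Cedar vs Basil: 8 to 15, Basil.
Cedar–Isola: Isola 16–7.
Cedar vs Dumpling House: Cedar preferred on 0 ballots; Dumpling House wins 23–0.
Cedar beats Grove; loses to Lantern, Basil, Isola, Dumpling House — 1 pairwise win.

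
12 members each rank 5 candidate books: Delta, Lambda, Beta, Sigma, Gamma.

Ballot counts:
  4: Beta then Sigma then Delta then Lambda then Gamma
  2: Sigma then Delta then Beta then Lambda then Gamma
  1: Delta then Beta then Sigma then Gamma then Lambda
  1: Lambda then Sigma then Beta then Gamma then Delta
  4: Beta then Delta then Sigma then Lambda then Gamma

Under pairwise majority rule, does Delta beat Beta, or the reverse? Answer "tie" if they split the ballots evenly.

Ballots ranking Delta above Beta: 2 + 1 = 3.
Ballots ranking Beta above Delta: 12 − 3 = 9.
Beta wins the head-to-head 9–3.

Beta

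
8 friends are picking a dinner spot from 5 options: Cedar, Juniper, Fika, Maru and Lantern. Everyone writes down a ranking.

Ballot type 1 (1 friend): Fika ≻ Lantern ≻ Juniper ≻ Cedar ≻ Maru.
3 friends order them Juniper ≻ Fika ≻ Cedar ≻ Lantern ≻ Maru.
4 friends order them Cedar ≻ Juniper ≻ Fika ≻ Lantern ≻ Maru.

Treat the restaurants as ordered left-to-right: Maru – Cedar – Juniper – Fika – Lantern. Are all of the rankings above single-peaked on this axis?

yes

Axis positions: Maru=1, Cedar=2, Juniper=3, Fika=4, Lantern=5.
Ballot type 1 (peak Fika at position 4): ranking walks positions 4-5-3-2-1, expanding outward from the peak — single-peaked.
Ballot type 2 (peak Juniper at position 3): ranking walks positions 3-4-2-5-1, expanding outward from the peak — single-peaked.
Ballot type 3 (peak Cedar at position 2): ranking walks positions 2-3-4-5-1, expanding outward from the peak — single-peaked.
Every ranking is single-peaked on this axis.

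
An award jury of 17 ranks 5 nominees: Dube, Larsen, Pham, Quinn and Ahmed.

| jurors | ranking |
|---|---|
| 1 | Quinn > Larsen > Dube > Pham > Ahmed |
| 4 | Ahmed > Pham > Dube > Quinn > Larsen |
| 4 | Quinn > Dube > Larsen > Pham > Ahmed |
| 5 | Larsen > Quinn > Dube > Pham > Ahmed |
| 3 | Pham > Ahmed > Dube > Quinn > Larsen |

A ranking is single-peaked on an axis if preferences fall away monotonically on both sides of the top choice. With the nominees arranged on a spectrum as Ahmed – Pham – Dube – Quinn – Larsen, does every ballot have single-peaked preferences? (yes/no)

Axis positions: Ahmed=1, Pham=2, Dube=3, Quinn=4, Larsen=5.
Cluster 1 (peak Quinn at position 4): ranking walks positions 4-5-3-2-1, expanding outward from the peak — single-peaked.
Cluster 2 (peak Ahmed at position 1): ranking walks positions 1-2-3-4-5, expanding outward from the peak — single-peaked.
Cluster 3 (peak Quinn at position 4): ranking walks positions 4-3-5-2-1, expanding outward from the peak — single-peaked.
Cluster 4 (peak Larsen at position 5): ranking walks positions 5-4-3-2-1, expanding outward from the peak — single-peaked.
Cluster 5 (peak Pham at position 2): ranking walks positions 2-1-3-4-5, expanding outward from the peak — single-peaked.
Every ranking is single-peaked on this axis.

yes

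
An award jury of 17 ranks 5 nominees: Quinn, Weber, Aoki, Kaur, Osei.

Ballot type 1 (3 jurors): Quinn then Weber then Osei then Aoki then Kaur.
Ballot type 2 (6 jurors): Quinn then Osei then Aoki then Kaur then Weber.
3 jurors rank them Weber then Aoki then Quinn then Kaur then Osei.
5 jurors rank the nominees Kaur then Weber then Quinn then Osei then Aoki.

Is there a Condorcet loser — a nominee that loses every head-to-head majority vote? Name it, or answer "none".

Head-to-head results (17 jurors):
Quinn–Weber: Quinn 9–8.
Quinn vs Aoki: 3+6+5 = 14 for Quinn, 3 for Aoki — Quinn by 14–3.
Quinn vs Kaur: Quinn preferred on 3+6+3 = 12 ballots; Quinn wins 12–5.
Quinn vs Osei: 3+6+3+5 = 17 for Quinn, 0 for Osei — Quinn by 17–0.
Weber vs Aoki: Weber is ranked higher on 3+3+5 = 11 ballots, Aoki on 6. Weber wins 11–6.
Weber vs Kaur: Kaur, 11–6.
Weber vs Osei: 3+3+5 = 11 for Weber, 6 for Osei — Weber by 11–6.
Aoki vs Kaur: 12 to 5, Aoki.
Aoki vs Osei: 3 to 14, Osei.
Kaur vs Osei: Osei wins 9–8.
Each nominee has at least one pairwise win (Quinn beats Weber; Weber beats Aoki; Aoki beats Kaur; Kaur beats Weber; Osei beats Aoki) — no Condorcet loser.

none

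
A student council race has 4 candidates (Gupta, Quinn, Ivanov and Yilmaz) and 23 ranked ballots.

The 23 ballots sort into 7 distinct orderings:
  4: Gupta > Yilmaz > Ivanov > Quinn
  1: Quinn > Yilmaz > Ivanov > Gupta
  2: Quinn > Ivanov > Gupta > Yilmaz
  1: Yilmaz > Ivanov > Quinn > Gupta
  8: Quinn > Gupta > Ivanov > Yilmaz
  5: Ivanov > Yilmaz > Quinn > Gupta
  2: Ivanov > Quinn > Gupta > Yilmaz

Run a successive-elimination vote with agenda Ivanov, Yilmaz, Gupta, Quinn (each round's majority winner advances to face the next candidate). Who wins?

Quinn

Round 1: Ivanov vs Yilmaz — 17–6, Ivanov advances.
Round 2: Ivanov vs Gupta — 11–12, Gupta advances.
Round 3: Gupta vs Quinn — 4–19, Quinn advances.
Quinn survives the agenda.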